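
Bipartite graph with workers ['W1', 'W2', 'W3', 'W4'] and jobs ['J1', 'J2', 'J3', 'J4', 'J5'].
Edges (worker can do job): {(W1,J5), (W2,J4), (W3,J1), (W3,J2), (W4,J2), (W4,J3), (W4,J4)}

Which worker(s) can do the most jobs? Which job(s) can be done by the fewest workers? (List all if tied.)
Most versatile: W4 (3 jobs); Least covered: J1, J3, J5 (1 workers)

Worker degrees (jobs they can do): W1:1, W2:1, W3:2, W4:3
Job degrees (workers who can do it): J1:1, J2:2, J3:1, J4:2, J5:1

Maximum worker degree is 3, achieved by: W4
Minimum job degree is 1, achieved by: J1, J3, J5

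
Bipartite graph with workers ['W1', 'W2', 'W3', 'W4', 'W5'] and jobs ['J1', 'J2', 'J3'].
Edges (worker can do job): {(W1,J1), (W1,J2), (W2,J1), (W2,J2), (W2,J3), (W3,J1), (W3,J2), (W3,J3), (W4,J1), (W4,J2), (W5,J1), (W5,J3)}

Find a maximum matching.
Matching: {(W3,J2), (W4,J1), (W5,J3)}

Maximum matching (size 3):
  W3 → J2
  W4 → J1
  W5 → J3

Each worker is assigned to at most one job, and each job to at most one worker.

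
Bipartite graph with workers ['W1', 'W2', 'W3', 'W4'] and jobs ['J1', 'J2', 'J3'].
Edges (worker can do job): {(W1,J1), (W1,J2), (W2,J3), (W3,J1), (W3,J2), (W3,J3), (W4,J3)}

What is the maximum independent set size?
Maximum independent set = 4

By König's theorem:
- Min vertex cover = Max matching = 3
- Max independent set = Total vertices - Min vertex cover
- Max independent set = 7 - 3 = 4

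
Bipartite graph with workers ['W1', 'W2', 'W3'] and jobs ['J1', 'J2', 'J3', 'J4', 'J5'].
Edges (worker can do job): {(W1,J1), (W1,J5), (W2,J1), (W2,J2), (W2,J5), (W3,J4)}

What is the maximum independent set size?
Maximum independent set = 5

By König's theorem:
- Min vertex cover = Max matching = 3
- Max independent set = Total vertices - Min vertex cover
- Max independent set = 8 - 3 = 5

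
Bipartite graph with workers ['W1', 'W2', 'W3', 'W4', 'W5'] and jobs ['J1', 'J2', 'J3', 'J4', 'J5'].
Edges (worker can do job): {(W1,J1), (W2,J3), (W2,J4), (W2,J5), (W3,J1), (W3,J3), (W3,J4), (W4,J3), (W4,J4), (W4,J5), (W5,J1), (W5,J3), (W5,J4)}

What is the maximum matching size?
Maximum matching size = 4

Maximum matching: {(W2,J4), (W3,J3), (W4,J5), (W5,J1)}
Size: 4

This assigns 4 workers to 4 distinct jobs.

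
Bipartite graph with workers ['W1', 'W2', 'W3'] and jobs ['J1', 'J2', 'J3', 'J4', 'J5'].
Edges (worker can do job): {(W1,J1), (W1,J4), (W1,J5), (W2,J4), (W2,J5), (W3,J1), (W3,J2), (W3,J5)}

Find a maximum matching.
Matching: {(W1,J4), (W2,J5), (W3,J1)}

Maximum matching (size 3):
  W1 → J4
  W2 → J5
  W3 → J1

Each worker is assigned to at most one job, and each job to at most one worker.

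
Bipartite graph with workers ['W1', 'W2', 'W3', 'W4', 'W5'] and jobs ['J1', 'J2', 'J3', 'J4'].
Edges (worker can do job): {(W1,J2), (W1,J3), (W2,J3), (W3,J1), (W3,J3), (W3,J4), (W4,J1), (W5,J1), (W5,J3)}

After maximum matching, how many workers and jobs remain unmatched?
Unmatched: 1 workers, 0 jobs

Maximum matching size: 4
Workers: 5 total, 4 matched, 1 unmatched
Jobs: 4 total, 4 matched, 0 unmatched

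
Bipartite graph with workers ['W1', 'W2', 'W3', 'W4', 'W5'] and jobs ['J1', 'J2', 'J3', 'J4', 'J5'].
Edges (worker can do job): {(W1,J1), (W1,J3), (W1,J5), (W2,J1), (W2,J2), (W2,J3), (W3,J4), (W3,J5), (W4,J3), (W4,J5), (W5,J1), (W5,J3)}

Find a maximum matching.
Matching: {(W1,J1), (W2,J2), (W3,J4), (W4,J5), (W5,J3)}

Maximum matching (size 5):
  W1 → J1
  W2 → J2
  W3 → J4
  W4 → J5
  W5 → J3

Each worker is assigned to at most one job, and each job to at most one worker.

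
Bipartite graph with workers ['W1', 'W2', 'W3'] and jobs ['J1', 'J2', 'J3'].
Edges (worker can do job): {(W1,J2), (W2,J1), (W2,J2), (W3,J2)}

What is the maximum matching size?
Maximum matching size = 2

Maximum matching: {(W2,J1), (W3,J2)}
Size: 2

This assigns 2 workers to 2 distinct jobs.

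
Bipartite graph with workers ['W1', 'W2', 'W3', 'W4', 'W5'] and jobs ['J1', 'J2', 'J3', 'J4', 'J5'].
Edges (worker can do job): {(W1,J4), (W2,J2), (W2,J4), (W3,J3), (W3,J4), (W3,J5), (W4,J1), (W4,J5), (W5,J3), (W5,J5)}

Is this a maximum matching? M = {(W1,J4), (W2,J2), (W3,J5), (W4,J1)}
No, size 4 is not maximum

Proposed matching has size 4.
Maximum matching size for this graph: 5.

This is NOT maximum - can be improved to size 5.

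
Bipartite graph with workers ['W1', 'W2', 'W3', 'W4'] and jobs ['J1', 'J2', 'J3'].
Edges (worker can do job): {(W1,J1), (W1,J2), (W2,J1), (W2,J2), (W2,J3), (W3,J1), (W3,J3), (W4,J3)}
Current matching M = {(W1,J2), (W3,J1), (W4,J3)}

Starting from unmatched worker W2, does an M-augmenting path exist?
No augmenting path from W2

Alternating search from W2 reaches jobs: {J1, J2, J3}.
Every reachable job is already matched in M, and following those matched edges back to workers exposes no further unvisited jobs.
No M-augmenting path from W2 exists.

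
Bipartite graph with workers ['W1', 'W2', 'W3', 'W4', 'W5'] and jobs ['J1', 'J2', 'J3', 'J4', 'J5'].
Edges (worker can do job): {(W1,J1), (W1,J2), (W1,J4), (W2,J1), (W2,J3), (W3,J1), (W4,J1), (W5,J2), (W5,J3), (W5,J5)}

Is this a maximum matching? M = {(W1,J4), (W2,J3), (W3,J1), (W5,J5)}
Yes, size 4 is maximum

Proposed matching has size 4.
Maximum matching size for this graph: 4.

This is a maximum matching.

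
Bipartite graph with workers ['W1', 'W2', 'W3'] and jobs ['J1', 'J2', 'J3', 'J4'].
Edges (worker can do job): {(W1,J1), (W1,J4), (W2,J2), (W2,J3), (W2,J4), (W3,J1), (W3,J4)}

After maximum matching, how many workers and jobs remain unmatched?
Unmatched: 0 workers, 1 jobs

Maximum matching size: 3
Workers: 3 total, 3 matched, 0 unmatched
Jobs: 4 total, 3 matched, 1 unmatched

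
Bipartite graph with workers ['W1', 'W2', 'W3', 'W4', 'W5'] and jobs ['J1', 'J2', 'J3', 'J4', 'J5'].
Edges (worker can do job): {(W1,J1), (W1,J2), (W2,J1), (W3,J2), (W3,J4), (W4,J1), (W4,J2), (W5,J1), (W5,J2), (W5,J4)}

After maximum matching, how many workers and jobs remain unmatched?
Unmatched: 2 workers, 2 jobs

Maximum matching size: 3
Workers: 5 total, 3 matched, 2 unmatched
Jobs: 5 total, 3 matched, 2 unmatched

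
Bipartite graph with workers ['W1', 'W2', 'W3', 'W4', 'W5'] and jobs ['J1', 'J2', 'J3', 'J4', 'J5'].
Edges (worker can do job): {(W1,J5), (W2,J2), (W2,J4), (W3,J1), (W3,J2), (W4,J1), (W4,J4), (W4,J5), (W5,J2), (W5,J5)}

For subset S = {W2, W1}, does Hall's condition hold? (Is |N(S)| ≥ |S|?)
Yes: |N(S)| = 3, |S| = 2

Subset S = {W2, W1}
Neighbors N(S) = {J2, J4, J5}

|N(S)| = 3, |S| = 2
Hall's condition: |N(S)| ≥ |S| is satisfied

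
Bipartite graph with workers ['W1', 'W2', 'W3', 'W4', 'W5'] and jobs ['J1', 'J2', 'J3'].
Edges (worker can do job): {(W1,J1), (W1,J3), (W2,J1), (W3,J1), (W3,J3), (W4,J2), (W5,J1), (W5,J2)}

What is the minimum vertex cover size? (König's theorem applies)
Minimum vertex cover size = 3

By König's theorem: in bipartite graphs,
min vertex cover = max matching = 3

Maximum matching has size 3, so minimum vertex cover also has size 3.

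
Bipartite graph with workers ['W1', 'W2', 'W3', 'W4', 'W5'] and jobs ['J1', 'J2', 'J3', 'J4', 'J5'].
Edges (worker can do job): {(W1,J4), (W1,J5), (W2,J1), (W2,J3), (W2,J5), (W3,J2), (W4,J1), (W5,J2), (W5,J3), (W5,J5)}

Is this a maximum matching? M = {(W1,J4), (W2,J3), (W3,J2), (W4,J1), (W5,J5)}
Yes, size 5 is maximum

Proposed matching has size 5.
Maximum matching size for this graph: 5.

This is a maximum matching.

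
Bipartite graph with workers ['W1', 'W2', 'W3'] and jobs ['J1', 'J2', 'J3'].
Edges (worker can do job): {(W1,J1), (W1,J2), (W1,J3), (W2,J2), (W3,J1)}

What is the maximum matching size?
Maximum matching size = 3

Maximum matching: {(W1,J3), (W2,J2), (W3,J1)}
Size: 3

This assigns 3 workers to 3 distinct jobs.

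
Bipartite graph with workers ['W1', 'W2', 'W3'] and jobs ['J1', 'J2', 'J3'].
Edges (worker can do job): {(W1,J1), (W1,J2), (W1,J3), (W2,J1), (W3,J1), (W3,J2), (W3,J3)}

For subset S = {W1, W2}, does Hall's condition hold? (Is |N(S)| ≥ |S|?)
Yes: |N(S)| = 3, |S| = 2

Subset S = {W1, W2}
Neighbors N(S) = {J1, J2, J3}

|N(S)| = 3, |S| = 2
Hall's condition: |N(S)| ≥ |S| is satisfied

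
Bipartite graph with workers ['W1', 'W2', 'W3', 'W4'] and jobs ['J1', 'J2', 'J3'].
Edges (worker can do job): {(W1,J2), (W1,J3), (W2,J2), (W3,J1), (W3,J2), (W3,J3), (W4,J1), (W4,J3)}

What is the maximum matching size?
Maximum matching size = 3

Maximum matching: {(W1,J3), (W3,J2), (W4,J1)}
Size: 3

This assigns 3 workers to 3 distinct jobs.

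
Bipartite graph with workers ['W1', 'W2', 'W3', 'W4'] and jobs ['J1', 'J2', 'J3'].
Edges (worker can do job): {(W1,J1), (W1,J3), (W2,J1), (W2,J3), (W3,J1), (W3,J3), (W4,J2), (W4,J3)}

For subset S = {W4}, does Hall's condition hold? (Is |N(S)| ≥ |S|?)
Yes: |N(S)| = 2, |S| = 1

Subset S = {W4}
Neighbors N(S) = {J2, J3}

|N(S)| = 2, |S| = 1
Hall's condition: |N(S)| ≥ |S| is satisfied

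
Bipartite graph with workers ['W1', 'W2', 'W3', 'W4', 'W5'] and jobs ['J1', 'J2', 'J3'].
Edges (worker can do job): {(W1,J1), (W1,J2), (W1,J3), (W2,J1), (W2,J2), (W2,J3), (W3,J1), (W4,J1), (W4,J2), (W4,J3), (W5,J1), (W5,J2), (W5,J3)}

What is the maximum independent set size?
Maximum independent set = 5

By König's theorem:
- Min vertex cover = Max matching = 3
- Max independent set = Total vertices - Min vertex cover
- Max independent set = 8 - 3 = 5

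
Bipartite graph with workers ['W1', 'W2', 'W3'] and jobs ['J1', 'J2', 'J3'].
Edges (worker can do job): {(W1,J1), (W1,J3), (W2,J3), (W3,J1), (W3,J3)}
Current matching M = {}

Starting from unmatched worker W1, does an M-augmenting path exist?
Yes: W1 → J1

An M-augmenting path alternates non-matching / matching edges, starting and ending at unmatched vertices.
Path: W1 → J1
(J1 is unmatched in M, so the path is augmenting.)
Flipping edges along this path would increase |M| from 0 to 1.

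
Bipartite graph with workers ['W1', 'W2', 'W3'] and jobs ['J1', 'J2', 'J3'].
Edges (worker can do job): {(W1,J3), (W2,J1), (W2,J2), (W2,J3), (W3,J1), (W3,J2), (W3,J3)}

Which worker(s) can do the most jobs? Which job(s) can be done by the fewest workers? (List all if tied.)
Most versatile: W2, W3 (3 jobs); Least covered: J1, J2 (2 workers)

Worker degrees (jobs they can do): W1:1, W2:3, W3:3
Job degrees (workers who can do it): J1:2, J2:2, J3:3

Maximum worker degree is 3, achieved by: W2, W3
Minimum job degree is 2, achieved by: J1, J2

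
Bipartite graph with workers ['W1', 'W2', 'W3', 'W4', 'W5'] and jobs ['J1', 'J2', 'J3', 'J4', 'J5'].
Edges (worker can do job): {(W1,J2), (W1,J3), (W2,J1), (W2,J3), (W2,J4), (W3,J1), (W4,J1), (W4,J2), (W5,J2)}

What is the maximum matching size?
Maximum matching size = 4

Maximum matching: {(W1,J3), (W2,J4), (W3,J1), (W5,J2)}
Size: 4

This assigns 4 workers to 4 distinct jobs.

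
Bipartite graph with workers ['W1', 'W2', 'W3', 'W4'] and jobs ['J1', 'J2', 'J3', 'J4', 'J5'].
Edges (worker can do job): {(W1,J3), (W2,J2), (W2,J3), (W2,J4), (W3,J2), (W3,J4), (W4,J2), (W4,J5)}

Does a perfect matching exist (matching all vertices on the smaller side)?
Yes, perfect matching exists (size 4)

Perfect matching: {(W1,J3), (W2,J2), (W3,J4), (W4,J5)}
All 4 vertices on the smaller side are matched.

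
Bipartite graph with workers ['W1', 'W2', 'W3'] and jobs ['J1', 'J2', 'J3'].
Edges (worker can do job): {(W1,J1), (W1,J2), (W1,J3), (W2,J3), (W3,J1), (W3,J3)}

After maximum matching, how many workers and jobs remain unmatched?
Unmatched: 0 workers, 0 jobs

Maximum matching size: 3
Workers: 3 total, 3 matched, 0 unmatched
Jobs: 3 total, 3 matched, 0 unmatched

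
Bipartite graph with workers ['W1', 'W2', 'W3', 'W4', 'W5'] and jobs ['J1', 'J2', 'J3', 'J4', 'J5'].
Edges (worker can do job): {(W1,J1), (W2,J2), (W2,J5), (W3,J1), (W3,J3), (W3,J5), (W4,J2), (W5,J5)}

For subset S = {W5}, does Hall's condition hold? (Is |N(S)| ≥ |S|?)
Yes: |N(S)| = 1, |S| = 1

Subset S = {W5}
Neighbors N(S) = {J5}

|N(S)| = 1, |S| = 1
Hall's condition: |N(S)| ≥ |S| is satisfied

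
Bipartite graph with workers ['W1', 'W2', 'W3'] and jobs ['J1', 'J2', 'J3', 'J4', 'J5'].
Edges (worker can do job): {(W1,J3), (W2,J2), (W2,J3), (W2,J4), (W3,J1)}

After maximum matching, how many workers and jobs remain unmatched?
Unmatched: 0 workers, 2 jobs

Maximum matching size: 3
Workers: 3 total, 3 matched, 0 unmatched
Jobs: 5 total, 3 matched, 2 unmatched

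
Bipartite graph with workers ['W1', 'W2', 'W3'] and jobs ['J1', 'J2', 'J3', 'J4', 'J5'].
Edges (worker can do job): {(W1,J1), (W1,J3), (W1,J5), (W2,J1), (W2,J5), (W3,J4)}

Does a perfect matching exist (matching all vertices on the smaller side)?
Yes, perfect matching exists (size 3)

Perfect matching: {(W1,J1), (W2,J5), (W3,J4)}
All 3 vertices on the smaller side are matched.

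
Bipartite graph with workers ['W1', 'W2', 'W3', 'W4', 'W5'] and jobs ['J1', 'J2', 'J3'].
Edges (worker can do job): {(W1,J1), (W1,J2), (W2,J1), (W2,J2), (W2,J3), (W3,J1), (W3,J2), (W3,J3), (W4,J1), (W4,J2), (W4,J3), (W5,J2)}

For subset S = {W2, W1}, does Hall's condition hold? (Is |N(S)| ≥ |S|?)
Yes: |N(S)| = 3, |S| = 2

Subset S = {W2, W1}
Neighbors N(S) = {J1, J2, J3}

|N(S)| = 3, |S| = 2
Hall's condition: |N(S)| ≥ |S| is satisfied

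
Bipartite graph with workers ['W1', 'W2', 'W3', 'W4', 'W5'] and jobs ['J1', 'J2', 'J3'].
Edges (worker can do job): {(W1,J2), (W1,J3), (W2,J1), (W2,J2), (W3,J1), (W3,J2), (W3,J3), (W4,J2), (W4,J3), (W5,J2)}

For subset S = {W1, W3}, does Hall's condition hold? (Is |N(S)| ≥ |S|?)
Yes: |N(S)| = 3, |S| = 2

Subset S = {W1, W3}
Neighbors N(S) = {J1, J2, J3}

|N(S)| = 3, |S| = 2
Hall's condition: |N(S)| ≥ |S| is satisfied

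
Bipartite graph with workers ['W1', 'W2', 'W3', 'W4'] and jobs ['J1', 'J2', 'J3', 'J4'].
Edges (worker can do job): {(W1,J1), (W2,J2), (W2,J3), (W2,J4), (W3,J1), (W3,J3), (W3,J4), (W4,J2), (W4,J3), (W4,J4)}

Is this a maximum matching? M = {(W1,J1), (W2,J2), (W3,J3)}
No, size 3 is not maximum

Proposed matching has size 3.
Maximum matching size for this graph: 4.

This is NOT maximum - can be improved to size 4.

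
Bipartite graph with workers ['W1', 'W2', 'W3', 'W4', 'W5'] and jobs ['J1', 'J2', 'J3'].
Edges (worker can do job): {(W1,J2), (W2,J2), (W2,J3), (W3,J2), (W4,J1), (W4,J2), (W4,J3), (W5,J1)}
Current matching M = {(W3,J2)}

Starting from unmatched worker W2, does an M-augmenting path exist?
Yes: W2 → J3

An M-augmenting path alternates non-matching / matching edges, starting and ending at unmatched vertices.
Path: W2 → J3
(J3 is unmatched in M, so the path is augmenting.)
Flipping edges along this path would increase |M| from 1 to 2.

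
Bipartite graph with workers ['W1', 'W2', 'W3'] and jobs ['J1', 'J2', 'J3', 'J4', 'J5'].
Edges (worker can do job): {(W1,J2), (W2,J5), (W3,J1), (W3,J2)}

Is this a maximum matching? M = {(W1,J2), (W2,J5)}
No, size 2 is not maximum

Proposed matching has size 2.
Maximum matching size for this graph: 3.

This is NOT maximum - can be improved to size 3.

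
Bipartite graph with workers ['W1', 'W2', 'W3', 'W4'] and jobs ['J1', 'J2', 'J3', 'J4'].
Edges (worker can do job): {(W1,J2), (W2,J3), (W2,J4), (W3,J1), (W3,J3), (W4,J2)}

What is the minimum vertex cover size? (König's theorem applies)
Minimum vertex cover size = 3

By König's theorem: in bipartite graphs,
min vertex cover = max matching = 3

Maximum matching has size 3, so minimum vertex cover also has size 3.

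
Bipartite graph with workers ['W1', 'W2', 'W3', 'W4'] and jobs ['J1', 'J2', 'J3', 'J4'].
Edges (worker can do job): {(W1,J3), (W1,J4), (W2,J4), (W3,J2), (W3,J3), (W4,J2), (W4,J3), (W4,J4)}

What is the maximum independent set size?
Maximum independent set = 5

By König's theorem:
- Min vertex cover = Max matching = 3
- Max independent set = Total vertices - Min vertex cover
- Max independent set = 8 - 3 = 5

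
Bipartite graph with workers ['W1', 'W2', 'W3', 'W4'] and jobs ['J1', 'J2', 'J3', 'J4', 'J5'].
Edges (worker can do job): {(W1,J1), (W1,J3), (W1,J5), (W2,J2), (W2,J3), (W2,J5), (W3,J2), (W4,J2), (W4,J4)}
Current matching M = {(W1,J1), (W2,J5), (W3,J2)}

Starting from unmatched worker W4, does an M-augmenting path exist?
Yes: W4 → J4

An M-augmenting path alternates non-matching / matching edges, starting and ending at unmatched vertices.
Path: W4 → J4
(J4 is unmatched in M, so the path is augmenting.)
Flipping edges along this path would increase |M| from 3 to 4.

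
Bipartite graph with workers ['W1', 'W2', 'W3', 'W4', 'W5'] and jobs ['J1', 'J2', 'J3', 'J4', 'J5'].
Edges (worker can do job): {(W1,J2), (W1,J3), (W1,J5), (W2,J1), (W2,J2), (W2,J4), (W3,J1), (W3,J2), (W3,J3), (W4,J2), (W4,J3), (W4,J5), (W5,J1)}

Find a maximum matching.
Matching: {(W1,J5), (W2,J4), (W3,J2), (W4,J3), (W5,J1)}

Maximum matching (size 5):
  W1 → J5
  W2 → J4
  W3 → J2
  W4 → J3
  W5 → J1

Each worker is assigned to at most one job, and each job to at most one worker.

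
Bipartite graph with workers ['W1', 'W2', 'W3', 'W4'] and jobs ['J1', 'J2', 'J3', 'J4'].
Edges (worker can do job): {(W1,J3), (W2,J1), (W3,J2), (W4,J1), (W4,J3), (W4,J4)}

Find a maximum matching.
Matching: {(W1,J3), (W2,J1), (W3,J2), (W4,J4)}

Maximum matching (size 4):
  W1 → J3
  W2 → J1
  W3 → J2
  W4 → J4

Each worker is assigned to at most one job, and each job to at most one worker.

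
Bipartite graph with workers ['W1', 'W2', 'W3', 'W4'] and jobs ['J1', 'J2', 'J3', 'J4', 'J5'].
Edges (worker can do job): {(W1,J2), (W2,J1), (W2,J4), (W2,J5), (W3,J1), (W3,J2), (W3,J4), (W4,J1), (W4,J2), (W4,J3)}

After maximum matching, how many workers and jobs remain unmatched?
Unmatched: 0 workers, 1 jobs

Maximum matching size: 4
Workers: 4 total, 4 matched, 0 unmatched
Jobs: 5 total, 4 matched, 1 unmatched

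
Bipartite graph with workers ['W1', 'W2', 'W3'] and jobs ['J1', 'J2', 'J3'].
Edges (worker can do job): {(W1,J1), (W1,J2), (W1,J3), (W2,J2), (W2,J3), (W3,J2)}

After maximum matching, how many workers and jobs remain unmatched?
Unmatched: 0 workers, 0 jobs

Maximum matching size: 3
Workers: 3 total, 3 matched, 0 unmatched
Jobs: 3 total, 3 matched, 0 unmatched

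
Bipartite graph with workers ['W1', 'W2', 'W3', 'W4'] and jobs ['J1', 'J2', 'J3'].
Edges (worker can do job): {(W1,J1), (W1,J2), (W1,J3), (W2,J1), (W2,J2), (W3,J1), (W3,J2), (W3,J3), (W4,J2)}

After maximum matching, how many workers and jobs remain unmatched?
Unmatched: 1 workers, 0 jobs

Maximum matching size: 3
Workers: 4 total, 3 matched, 1 unmatched
Jobs: 3 total, 3 matched, 0 unmatched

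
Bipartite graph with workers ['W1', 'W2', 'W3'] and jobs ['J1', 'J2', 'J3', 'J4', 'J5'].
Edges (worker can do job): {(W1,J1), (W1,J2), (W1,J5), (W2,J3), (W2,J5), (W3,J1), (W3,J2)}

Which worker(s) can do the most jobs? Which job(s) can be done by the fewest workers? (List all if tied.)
Most versatile: W1 (3 jobs); Least covered: J4 (0 workers)

Worker degrees (jobs they can do): W1:3, W2:2, W3:2
Job degrees (workers who can do it): J1:2, J2:2, J3:1, J4:0, J5:2

Maximum worker degree is 3, achieved by: W1
Minimum job degree is 0, achieved by: J4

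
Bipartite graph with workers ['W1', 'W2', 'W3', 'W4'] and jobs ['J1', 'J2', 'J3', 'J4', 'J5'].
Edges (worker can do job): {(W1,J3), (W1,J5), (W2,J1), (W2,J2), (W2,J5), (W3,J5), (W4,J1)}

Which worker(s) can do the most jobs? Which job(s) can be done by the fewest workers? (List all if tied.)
Most versatile: W2 (3 jobs); Least covered: J4 (0 workers)

Worker degrees (jobs they can do): W1:2, W2:3, W3:1, W4:1
Job degrees (workers who can do it): J1:2, J2:1, J3:1, J4:0, J5:3

Maximum worker degree is 3, achieved by: W2
Minimum job degree is 0, achieved by: J4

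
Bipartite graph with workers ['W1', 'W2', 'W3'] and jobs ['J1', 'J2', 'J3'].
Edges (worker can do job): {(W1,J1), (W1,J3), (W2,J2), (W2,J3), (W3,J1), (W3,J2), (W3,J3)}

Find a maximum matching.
Matching: {(W1,J1), (W2,J3), (W3,J2)}

Maximum matching (size 3):
  W1 → J1
  W2 → J3
  W3 → J2

Each worker is assigned to at most one job, and each job to at most one worker.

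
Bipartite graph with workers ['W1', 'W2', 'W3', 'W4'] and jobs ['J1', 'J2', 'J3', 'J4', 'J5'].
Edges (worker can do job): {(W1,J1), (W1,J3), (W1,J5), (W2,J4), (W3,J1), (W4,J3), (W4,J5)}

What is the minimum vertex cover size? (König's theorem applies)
Minimum vertex cover size = 4

By König's theorem: in bipartite graphs,
min vertex cover = max matching = 4

Maximum matching has size 4, so minimum vertex cover also has size 4.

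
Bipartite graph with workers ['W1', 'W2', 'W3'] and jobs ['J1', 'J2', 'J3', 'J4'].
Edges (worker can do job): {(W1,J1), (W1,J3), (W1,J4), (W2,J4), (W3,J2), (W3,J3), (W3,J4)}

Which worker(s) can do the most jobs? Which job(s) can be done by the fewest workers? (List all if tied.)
Most versatile: W1, W3 (3 jobs); Least covered: J1, J2 (1 workers)

Worker degrees (jobs they can do): W1:3, W2:1, W3:3
Job degrees (workers who can do it): J1:1, J2:1, J3:2, J4:3

Maximum worker degree is 3, achieved by: W1, W3
Minimum job degree is 1, achieved by: J1, J2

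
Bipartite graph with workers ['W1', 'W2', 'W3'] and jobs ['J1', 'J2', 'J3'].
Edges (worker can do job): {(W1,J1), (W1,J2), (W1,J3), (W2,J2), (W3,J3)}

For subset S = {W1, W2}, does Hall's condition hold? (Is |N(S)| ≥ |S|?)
Yes: |N(S)| = 3, |S| = 2

Subset S = {W1, W2}
Neighbors N(S) = {J1, J2, J3}

|N(S)| = 3, |S| = 2
Hall's condition: |N(S)| ≥ |S| is satisfied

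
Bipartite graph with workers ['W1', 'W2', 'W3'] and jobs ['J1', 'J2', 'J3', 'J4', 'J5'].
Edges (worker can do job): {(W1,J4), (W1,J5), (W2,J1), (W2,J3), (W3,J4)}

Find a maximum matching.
Matching: {(W1,J5), (W2,J1), (W3,J4)}

Maximum matching (size 3):
  W1 → J5
  W2 → J1
  W3 → J4

Each worker is assigned to at most one job, and each job to at most one worker.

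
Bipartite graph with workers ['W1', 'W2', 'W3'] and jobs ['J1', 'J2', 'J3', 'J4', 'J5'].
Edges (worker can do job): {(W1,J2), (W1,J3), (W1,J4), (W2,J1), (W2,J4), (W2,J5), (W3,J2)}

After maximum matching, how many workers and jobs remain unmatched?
Unmatched: 0 workers, 2 jobs

Maximum matching size: 3
Workers: 3 total, 3 matched, 0 unmatched
Jobs: 5 total, 3 matched, 2 unmatched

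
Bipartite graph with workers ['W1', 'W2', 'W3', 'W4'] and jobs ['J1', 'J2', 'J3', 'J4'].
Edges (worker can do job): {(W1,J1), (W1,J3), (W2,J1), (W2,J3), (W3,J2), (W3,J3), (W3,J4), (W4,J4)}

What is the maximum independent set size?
Maximum independent set = 4

By König's theorem:
- Min vertex cover = Max matching = 4
- Max independent set = Total vertices - Min vertex cover
- Max independent set = 8 - 4 = 4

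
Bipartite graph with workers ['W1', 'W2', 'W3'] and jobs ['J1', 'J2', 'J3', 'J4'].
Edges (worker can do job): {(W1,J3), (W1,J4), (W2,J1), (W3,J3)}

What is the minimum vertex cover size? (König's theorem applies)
Minimum vertex cover size = 3

By König's theorem: in bipartite graphs,
min vertex cover = max matching = 3

Maximum matching has size 3, so minimum vertex cover also has size 3.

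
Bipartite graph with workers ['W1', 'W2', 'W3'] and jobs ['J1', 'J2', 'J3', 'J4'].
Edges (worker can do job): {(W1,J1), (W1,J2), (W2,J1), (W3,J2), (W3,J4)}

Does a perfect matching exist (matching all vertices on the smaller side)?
Yes, perfect matching exists (size 3)

Perfect matching: {(W1,J2), (W2,J1), (W3,J4)}
All 3 vertices on the smaller side are matched.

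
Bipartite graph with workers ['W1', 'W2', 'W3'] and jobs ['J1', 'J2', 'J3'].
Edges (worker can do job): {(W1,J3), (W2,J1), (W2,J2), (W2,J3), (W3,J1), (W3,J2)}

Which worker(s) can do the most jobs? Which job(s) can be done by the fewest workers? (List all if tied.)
Most versatile: W2 (3 jobs); Least covered: J1, J2, J3 (2 workers)

Worker degrees (jobs they can do): W1:1, W2:3, W3:2
Job degrees (workers who can do it): J1:2, J2:2, J3:2

Maximum worker degree is 3, achieved by: W2
Minimum job degree is 2, achieved by: J1, J2, J3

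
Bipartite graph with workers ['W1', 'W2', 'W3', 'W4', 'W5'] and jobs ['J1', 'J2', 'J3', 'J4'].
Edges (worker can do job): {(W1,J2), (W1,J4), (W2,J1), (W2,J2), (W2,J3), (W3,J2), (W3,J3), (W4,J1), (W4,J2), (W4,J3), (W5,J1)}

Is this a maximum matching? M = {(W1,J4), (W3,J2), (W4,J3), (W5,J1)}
Yes, size 4 is maximum

Proposed matching has size 4.
Maximum matching size for this graph: 4.

This is a maximum matching.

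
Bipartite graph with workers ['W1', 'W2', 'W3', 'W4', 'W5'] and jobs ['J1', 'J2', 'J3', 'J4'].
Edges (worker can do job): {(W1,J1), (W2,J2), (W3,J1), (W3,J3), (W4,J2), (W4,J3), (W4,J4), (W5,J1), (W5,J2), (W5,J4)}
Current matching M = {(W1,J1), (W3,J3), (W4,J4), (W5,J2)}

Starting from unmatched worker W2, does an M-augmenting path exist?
No augmenting path from W2

Alternating search from W2 reaches jobs: {J1, J2, J3, J4}.
Every reachable job is already matched in M, and following those matched edges back to workers exposes no further unvisited jobs.
No M-augmenting path from W2 exists.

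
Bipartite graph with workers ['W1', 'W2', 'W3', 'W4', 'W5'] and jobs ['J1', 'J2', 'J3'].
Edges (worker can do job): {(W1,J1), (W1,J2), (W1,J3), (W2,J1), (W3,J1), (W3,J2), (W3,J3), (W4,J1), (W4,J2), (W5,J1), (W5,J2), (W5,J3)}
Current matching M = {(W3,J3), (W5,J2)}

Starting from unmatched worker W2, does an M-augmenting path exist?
Yes: W2 → J1

An M-augmenting path alternates non-matching / matching edges, starting and ending at unmatched vertices.
Path: W2 → J1
(J1 is unmatched in M, so the path is augmenting.)
Flipping edges along this path would increase |M| from 2 to 3.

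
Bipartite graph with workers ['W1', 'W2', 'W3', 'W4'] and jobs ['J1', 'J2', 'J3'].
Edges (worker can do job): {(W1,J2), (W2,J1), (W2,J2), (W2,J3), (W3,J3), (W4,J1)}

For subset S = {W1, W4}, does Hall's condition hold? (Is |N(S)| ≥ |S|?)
Yes: |N(S)| = 2, |S| = 2

Subset S = {W1, W4}
Neighbors N(S) = {J1, J2}

|N(S)| = 2, |S| = 2
Hall's condition: |N(S)| ≥ |S| is satisfied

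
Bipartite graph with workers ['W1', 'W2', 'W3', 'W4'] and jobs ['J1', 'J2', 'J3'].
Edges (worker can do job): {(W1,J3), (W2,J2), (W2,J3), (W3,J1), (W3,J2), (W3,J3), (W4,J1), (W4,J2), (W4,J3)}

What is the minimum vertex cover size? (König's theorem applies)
Minimum vertex cover size = 3

By König's theorem: in bipartite graphs,
min vertex cover = max matching = 3

Maximum matching has size 3, so minimum vertex cover also has size 3.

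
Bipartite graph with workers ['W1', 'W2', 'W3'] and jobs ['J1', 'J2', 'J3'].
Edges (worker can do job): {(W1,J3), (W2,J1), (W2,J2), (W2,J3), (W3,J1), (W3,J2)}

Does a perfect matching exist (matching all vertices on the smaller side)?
Yes, perfect matching exists (size 3)

Perfect matching: {(W1,J3), (W2,J1), (W3,J2)}
All 3 vertices on the smaller side are matched.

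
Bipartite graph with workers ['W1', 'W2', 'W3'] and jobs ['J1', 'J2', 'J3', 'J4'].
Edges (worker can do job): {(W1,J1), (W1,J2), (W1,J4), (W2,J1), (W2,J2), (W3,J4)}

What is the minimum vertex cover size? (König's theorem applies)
Minimum vertex cover size = 3

By König's theorem: in bipartite graphs,
min vertex cover = max matching = 3

Maximum matching has size 3, so minimum vertex cover also has size 3.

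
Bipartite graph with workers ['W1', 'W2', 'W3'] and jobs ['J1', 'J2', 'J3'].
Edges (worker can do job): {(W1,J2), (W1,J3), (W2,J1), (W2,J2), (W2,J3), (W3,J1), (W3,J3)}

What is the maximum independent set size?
Maximum independent set = 3

By König's theorem:
- Min vertex cover = Max matching = 3
- Max independent set = Total vertices - Min vertex cover
- Max independent set = 6 - 3 = 3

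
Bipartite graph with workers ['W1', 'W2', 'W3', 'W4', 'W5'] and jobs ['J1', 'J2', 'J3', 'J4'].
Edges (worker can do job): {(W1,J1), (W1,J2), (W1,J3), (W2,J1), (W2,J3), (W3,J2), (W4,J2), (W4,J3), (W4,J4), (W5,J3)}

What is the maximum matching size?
Maximum matching size = 4

Maximum matching: {(W1,J1), (W3,J2), (W4,J4), (W5,J3)}
Size: 4

This assigns 4 workers to 4 distinct jobs.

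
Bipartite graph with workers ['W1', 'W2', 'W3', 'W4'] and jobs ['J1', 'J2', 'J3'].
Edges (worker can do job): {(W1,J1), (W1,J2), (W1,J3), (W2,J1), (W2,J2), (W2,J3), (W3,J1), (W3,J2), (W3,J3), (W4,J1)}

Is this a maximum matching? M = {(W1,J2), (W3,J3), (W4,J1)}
Yes, size 3 is maximum

Proposed matching has size 3.
Maximum matching size for this graph: 3.

This is a maximum matching.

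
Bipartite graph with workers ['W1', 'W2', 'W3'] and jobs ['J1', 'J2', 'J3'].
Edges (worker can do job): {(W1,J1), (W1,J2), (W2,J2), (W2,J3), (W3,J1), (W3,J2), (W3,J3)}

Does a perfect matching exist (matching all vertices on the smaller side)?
Yes, perfect matching exists (size 3)

Perfect matching: {(W1,J1), (W2,J3), (W3,J2)}
All 3 vertices on the smaller side are matched.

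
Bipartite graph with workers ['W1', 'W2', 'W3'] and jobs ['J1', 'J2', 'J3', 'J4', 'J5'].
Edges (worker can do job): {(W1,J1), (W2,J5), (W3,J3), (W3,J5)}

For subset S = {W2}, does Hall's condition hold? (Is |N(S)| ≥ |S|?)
Yes: |N(S)| = 1, |S| = 1

Subset S = {W2}
Neighbors N(S) = {J5}

|N(S)| = 1, |S| = 1
Hall's condition: |N(S)| ≥ |S| is satisfied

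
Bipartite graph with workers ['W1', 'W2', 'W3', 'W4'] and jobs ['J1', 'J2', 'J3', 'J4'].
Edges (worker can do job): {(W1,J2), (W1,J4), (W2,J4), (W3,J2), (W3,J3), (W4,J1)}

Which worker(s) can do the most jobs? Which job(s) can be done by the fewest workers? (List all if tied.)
Most versatile: W1, W3 (2 jobs); Least covered: J1, J3 (1 workers)

Worker degrees (jobs they can do): W1:2, W2:1, W3:2, W4:1
Job degrees (workers who can do it): J1:1, J2:2, J3:1, J4:2

Maximum worker degree is 2, achieved by: W1, W3
Minimum job degree is 1, achieved by: J1, J3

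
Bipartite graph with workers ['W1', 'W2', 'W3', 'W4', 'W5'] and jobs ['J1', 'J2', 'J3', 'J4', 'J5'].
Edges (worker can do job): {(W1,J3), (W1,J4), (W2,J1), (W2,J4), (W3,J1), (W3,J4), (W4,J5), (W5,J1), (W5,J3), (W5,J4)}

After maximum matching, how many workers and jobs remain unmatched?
Unmatched: 1 workers, 1 jobs

Maximum matching size: 4
Workers: 5 total, 4 matched, 1 unmatched
Jobs: 5 total, 4 matched, 1 unmatched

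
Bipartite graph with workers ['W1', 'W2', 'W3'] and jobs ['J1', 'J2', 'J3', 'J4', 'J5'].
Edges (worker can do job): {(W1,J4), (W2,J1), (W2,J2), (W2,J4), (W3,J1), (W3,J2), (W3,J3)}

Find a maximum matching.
Matching: {(W1,J4), (W2,J1), (W3,J2)}

Maximum matching (size 3):
  W1 → J4
  W2 → J1
  W3 → J2

Each worker is assigned to at most one job, and each job to at most one worker.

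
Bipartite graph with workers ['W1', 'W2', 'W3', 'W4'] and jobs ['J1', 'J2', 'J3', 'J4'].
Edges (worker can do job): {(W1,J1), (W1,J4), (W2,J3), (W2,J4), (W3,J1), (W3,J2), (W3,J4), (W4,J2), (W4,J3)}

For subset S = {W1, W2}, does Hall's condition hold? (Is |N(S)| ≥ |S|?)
Yes: |N(S)| = 3, |S| = 2

Subset S = {W1, W2}
Neighbors N(S) = {J1, J3, J4}

|N(S)| = 3, |S| = 2
Hall's condition: |N(S)| ≥ |S| is satisfied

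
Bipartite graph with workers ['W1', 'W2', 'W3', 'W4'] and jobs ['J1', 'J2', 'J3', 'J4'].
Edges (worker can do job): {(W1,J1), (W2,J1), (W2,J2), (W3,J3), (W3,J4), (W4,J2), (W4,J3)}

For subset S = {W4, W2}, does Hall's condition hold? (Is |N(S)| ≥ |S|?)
Yes: |N(S)| = 3, |S| = 2

Subset S = {W4, W2}
Neighbors N(S) = {J1, J2, J3}

|N(S)| = 3, |S| = 2
Hall's condition: |N(S)| ≥ |S| is satisfied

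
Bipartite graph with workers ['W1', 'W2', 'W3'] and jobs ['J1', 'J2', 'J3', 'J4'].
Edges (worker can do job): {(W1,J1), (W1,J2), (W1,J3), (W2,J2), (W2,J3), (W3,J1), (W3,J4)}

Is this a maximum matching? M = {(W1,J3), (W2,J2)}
No, size 2 is not maximum

Proposed matching has size 2.
Maximum matching size for this graph: 3.

This is NOT maximum - can be improved to size 3.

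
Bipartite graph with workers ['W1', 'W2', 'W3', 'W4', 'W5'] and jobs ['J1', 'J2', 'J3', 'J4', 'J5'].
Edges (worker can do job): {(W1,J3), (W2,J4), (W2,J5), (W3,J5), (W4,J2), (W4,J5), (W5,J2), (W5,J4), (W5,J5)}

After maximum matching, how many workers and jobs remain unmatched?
Unmatched: 1 workers, 1 jobs

Maximum matching size: 4
Workers: 5 total, 4 matched, 1 unmatched
Jobs: 5 total, 4 matched, 1 unmatched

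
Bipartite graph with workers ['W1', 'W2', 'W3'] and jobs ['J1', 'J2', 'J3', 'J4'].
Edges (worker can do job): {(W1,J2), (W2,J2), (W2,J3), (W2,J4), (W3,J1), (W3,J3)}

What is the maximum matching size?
Maximum matching size = 3

Maximum matching: {(W1,J2), (W2,J4), (W3,J3)}
Size: 3

This assigns 3 workers to 3 distinct jobs.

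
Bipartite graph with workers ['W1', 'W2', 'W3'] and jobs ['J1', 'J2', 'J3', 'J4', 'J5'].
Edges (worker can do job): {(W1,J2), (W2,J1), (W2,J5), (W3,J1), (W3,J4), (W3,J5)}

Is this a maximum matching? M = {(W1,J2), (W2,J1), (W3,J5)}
Yes, size 3 is maximum

Proposed matching has size 3.
Maximum matching size for this graph: 3.

This is a maximum matching.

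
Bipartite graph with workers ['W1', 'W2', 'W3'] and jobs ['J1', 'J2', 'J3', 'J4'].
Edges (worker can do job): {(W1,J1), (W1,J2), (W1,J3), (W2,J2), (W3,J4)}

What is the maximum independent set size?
Maximum independent set = 4

By König's theorem:
- Min vertex cover = Max matching = 3
- Max independent set = Total vertices - Min vertex cover
- Max independent set = 7 - 3 = 4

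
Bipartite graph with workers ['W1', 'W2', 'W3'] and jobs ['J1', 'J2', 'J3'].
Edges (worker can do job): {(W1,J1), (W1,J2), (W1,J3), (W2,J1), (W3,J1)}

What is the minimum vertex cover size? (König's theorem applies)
Minimum vertex cover size = 2

By König's theorem: in bipartite graphs,
min vertex cover = max matching = 2

Maximum matching has size 2, so minimum vertex cover also has size 2.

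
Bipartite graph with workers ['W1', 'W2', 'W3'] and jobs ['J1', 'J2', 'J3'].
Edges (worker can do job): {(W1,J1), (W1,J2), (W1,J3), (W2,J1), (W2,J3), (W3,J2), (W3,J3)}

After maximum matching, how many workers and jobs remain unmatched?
Unmatched: 0 workers, 0 jobs

Maximum matching size: 3
Workers: 3 total, 3 matched, 0 unmatched
Jobs: 3 total, 3 matched, 0 unmatched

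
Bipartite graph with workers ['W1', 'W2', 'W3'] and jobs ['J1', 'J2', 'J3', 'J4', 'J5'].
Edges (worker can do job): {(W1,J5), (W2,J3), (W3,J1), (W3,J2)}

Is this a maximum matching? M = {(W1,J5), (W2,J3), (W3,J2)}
Yes, size 3 is maximum

Proposed matching has size 3.
Maximum matching size for this graph: 3.

This is a maximum matching.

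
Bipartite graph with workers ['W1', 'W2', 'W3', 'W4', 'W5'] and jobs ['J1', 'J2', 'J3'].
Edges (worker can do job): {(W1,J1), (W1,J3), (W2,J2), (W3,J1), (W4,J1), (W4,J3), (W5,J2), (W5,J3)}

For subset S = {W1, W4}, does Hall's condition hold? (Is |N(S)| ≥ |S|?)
Yes: |N(S)| = 2, |S| = 2

Subset S = {W1, W4}
Neighbors N(S) = {J1, J3}

|N(S)| = 2, |S| = 2
Hall's condition: |N(S)| ≥ |S| is satisfied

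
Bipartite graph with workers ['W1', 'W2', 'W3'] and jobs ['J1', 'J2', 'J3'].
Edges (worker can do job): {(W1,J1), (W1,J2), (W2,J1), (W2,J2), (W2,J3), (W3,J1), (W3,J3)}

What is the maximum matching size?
Maximum matching size = 3

Maximum matching: {(W1,J2), (W2,J3), (W3,J1)}
Size: 3

This assigns 3 workers to 3 distinct jobs.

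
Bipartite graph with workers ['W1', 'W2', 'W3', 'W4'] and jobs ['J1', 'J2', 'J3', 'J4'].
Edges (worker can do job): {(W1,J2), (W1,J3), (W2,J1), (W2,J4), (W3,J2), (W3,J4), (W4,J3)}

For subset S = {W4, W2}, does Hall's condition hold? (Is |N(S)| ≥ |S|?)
Yes: |N(S)| = 3, |S| = 2

Subset S = {W4, W2}
Neighbors N(S) = {J1, J3, J4}

|N(S)| = 3, |S| = 2
Hall's condition: |N(S)| ≥ |S| is satisfied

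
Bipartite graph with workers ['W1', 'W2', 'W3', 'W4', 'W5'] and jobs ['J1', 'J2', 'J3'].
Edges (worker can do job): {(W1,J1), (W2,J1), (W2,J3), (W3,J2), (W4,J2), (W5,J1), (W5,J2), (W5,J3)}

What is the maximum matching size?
Maximum matching size = 3

Maximum matching: {(W2,J3), (W3,J2), (W5,J1)}
Size: 3

This assigns 3 workers to 3 distinct jobs.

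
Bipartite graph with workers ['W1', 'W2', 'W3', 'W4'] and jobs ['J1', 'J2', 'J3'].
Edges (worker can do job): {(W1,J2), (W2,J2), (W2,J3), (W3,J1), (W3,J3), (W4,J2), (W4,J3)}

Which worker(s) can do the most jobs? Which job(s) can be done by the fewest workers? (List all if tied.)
Most versatile: W2, W3, W4 (2 jobs); Least covered: J1 (1 workers)

Worker degrees (jobs they can do): W1:1, W2:2, W3:2, W4:2
Job degrees (workers who can do it): J1:1, J2:3, J3:3

Maximum worker degree is 2, achieved by: W2, W3, W4
Minimum job degree is 1, achieved by: J1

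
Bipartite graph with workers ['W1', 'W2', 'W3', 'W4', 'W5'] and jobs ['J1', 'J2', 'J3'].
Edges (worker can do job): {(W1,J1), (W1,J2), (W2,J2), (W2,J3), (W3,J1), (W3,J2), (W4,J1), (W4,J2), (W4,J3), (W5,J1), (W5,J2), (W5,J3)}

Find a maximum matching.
Matching: {(W3,J1), (W4,J2), (W5,J3)}

Maximum matching (size 3):
  W3 → J1
  W4 → J2
  W5 → J3

Each worker is assigned to at most one job, and each job to at most one worker.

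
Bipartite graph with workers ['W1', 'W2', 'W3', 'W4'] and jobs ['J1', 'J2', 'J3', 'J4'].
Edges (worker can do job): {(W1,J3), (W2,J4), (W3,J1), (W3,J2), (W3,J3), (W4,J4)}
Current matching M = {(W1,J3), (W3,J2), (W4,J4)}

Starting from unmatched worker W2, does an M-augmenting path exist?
No augmenting path from W2

Alternating search from W2 reaches jobs: {J4}.
Every reachable job is already matched in M, and following those matched edges back to workers exposes no further unvisited jobs.
No M-augmenting path from W2 exists.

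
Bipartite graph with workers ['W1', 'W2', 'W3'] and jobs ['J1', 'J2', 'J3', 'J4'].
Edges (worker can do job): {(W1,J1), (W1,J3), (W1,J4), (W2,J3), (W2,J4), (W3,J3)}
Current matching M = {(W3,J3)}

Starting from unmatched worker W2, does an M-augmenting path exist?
Yes: W2 → J4

An M-augmenting path alternates non-matching / matching edges, starting and ending at unmatched vertices.
Path: W2 → J4
(J4 is unmatched in M, so the path is augmenting.)
Flipping edges along this path would increase |M| from 1 to 2.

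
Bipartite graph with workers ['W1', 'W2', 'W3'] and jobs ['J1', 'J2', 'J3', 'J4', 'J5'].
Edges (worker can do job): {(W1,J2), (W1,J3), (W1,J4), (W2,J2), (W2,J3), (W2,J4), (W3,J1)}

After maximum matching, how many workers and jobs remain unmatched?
Unmatched: 0 workers, 2 jobs

Maximum matching size: 3
Workers: 3 total, 3 matched, 0 unmatched
Jobs: 5 total, 3 matched, 2 unmatched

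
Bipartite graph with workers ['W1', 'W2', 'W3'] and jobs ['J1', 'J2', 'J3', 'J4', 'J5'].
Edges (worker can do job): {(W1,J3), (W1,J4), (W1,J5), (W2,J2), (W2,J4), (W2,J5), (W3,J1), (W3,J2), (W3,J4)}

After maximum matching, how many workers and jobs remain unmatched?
Unmatched: 0 workers, 2 jobs

Maximum matching size: 3
Workers: 3 total, 3 matched, 0 unmatched
Jobs: 5 total, 3 matched, 2 unmatched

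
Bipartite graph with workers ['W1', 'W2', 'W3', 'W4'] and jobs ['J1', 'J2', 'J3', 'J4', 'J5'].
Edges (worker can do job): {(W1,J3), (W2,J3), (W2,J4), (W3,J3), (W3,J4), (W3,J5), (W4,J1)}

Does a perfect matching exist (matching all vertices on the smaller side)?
Yes, perfect matching exists (size 4)

Perfect matching: {(W1,J3), (W2,J4), (W3,J5), (W4,J1)}
All 4 vertices on the smaller side are matched.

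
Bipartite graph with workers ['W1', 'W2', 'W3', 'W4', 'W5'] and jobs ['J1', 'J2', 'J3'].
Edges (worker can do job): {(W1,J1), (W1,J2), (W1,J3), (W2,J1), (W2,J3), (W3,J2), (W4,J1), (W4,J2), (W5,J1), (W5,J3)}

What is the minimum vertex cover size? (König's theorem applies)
Minimum vertex cover size = 3

By König's theorem: in bipartite graphs,
min vertex cover = max matching = 3

Maximum matching has size 3, so minimum vertex cover also has size 3.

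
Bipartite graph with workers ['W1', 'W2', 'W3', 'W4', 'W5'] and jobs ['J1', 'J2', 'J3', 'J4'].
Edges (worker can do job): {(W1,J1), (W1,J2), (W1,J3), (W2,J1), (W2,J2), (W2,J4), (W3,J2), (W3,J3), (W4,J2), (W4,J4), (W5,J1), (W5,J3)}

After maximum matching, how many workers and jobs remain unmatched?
Unmatched: 1 workers, 0 jobs

Maximum matching size: 4
Workers: 5 total, 4 matched, 1 unmatched
Jobs: 4 total, 4 matched, 0 unmatched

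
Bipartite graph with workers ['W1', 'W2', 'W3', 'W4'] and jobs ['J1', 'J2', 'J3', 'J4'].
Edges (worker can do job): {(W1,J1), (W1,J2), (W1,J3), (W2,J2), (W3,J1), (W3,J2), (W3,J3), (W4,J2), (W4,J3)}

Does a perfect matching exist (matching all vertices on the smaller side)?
No, maximum matching has size 3 < 4

Maximum matching has size 3, need 4 for perfect matching.
Unmatched workers: ['W2']
Unmatched jobs: ['J4']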